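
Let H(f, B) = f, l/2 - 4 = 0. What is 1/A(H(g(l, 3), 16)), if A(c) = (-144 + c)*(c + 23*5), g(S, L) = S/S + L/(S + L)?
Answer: -121/2008030 ≈ -6.0258e-5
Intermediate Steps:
l = 8 (l = 8 + 2*0 = 8 + 0 = 8)
g(S, L) = 1 + L/(L + S)
A(c) = (-144 + c)*(115 + c) (A(c) = (-144 + c)*(c + 115) = (-144 + c)*(115 + c))
1/A(H(g(l, 3), 16)) = 1/(-16560 + ((8 + 2*3)/(3 + 8))² - 29*(8 + 2*3)/(3 + 8)) = 1/(-16560 + ((8 + 6)/11)² - 29*(8 + 6)/11) = 1/(-16560 + ((1/11)*14)² - 29*14/11) = 1/(-16560 + (14/11)² - 29*14/11) = 1/(-16560 + 196/121 - 406/11) = 1/(-2008030/121) = -121/2008030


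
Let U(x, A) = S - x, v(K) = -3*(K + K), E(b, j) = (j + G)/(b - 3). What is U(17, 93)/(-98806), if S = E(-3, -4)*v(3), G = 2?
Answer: 23/98806 ≈ 0.00023278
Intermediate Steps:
E(b, j) = (2 + j)/(-3 + b) (E(b, j) = (j + 2)/(b - 3) = (2 + j)/(-3 + b))
v(K) = -6*K
S = -6 (S = ((2 - 4)/(-3 - 3))*(-6*3) = (-2/(-6))*(-18) = -1/6*(-2)*(-18) = (1/3)*(-18) = -6)
U(x, A) = -6 - x
U(17, 93)/(-98806) = (-6 - 1*17)/(-98806) = (-6 - 17)*(-1/98806) = -23*(-1/98806) = 23/98806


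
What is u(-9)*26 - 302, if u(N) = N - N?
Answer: -302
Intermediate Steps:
u(N) = 0
u(-9)*26 - 302 = 0*26 - 302 = 0 - 302 = -302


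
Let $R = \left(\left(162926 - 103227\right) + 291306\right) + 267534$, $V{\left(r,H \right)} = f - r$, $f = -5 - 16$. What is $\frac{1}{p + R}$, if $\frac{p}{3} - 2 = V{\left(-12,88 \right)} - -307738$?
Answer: $\frac{1}{1541732} \approx 6.4862 \cdot 10^{-7}$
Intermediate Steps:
$f = -21$ ($f = -5 - 16 = -21$)
$V{\left(r,H \right)} = -21 - r$
$p = 923193$ ($p = 6 + 3 \left(\left(-21 - -12\right) - -307738\right) = 6 + 3 \left(\left(-21 + 12\right) + 307738\right) = 6 + 3 \left(-9 + 307738\right) = 6 + 3 \cdot 307729 = 6 + 923187 = 923193$)
$R = 618539$ ($R = \left(\left(162926 - 103227\right) + 291306\right) + 267534 = \left(59699 + 291306\right) + 267534 = 351005 + 267534 = 618539$)
$\frac{1}{p + R} = \frac{1}{923193 + 618539} = \frac{1}{1541732}$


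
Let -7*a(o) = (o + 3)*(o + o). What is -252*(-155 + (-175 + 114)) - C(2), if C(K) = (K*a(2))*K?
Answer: 381104/7 ≈ 54443.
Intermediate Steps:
a(o) = -2*o*(3 + o)/7 (a(o) = -(o + 3)*(o + o)/7 = -(3 + o)*2*o/7 = -2*o*(3 + o)/7)
C(K) = -20*K**2/7 (C(K) = (K*(-2/7*2*(3 + 2)))*K = (K*(-2/7*2*5))*K = (K*(-20/7))*K = (-20*K/7)*K = -20*K**2/7)
-252*(-155 + (-175 + 114)) - C(2) = -252*(-155 + (-175 + 114)) - (-20)*2**2/7 = -252*(-155 - 61) - (-20)*4/7 = -252*(-216) - 1*(-80/7) = 54432 + 80/7 = 381104/7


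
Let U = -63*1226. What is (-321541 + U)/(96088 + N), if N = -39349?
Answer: -398779/56739 ≈ -7.0283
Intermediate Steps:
U = -77238
(-321541 + U)/(96088 + N) = (-321541 - 77238)/(96088 - 39349) = -398779/56739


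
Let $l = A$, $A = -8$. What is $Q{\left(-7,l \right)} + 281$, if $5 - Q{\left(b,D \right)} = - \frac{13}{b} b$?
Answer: $299$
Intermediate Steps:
$l = -8$
$Q{\left(b,D \right)} = 18$ ($Q{\left(b,D \right)} = 5 - - \frac{13}{b} b = 5 - -13 = 5 + 13 = 18$)
$Q{\left(-7,l \right)} + 281 = 18 + 281 = 299$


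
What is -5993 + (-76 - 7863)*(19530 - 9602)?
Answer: -78824385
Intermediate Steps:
-5993 + (-76 - 7863)*(19530 - 9602) = -5993 - 7939*9928 = -5993 - 78818392 = -78824385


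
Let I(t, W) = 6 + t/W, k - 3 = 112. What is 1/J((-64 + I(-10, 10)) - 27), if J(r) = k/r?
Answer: -86/115 ≈ -0.74783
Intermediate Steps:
k = 115 (k = 3 + 112 = 115)
I(t, W) = 6 + t/W
J(r) = 115/r
1/J((-64 + I(-10, 10)) - 27) = 1/(115/((-64 + (6 - 10/10)) - 27)) = 1/(115/((-64 + (6 - 10*1/10)) - 27)) = 1/(115/((-64 + (6 - 1)) - 27)) = 1/(115/((-64 + 5) - 27)) = 1/(115/(-59 - 27)) = 1/(115/(-86)) = 1/(115*(-1/86)) = 1/(-115/86) = -86/115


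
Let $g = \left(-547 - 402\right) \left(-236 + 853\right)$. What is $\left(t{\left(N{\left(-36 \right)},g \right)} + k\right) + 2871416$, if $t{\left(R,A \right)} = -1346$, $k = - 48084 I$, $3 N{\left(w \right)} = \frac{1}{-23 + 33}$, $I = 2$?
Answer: $2773902$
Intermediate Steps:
$N{\left(w \right)} = \frac{1}{30}$ ($N{\left(w \right)} = \frac{1}{3 \left(-23 + 33\right)} = \frac{1}{3 \cdot 10} = \frac{1}{3} \cdot \frac{1}{10} = \frac{1}{30}$)
$k = -96168$ ($k = \left(-48084\right) 2 = -96168$)
$g = -585533$ ($g = \left(-949\right) 617 = -585533$)
$\left(t{\left(N{\left(-36 \right)},g \right)} + k\right) + 2871416 = \left(-1346 - 96168\right) + 2871416 = -97514 + 2871416 = 2773902$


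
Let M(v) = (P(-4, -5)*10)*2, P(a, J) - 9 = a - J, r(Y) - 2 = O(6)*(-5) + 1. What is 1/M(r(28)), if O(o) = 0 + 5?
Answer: 1/200 ≈ 0.0050000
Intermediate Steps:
O(o) = 5
r(Y) = -22 (r(Y) = 2 + (5*(-5) + 1) = 2 + (-25 + 1) = 2 - 24 = -22)
P(a, J) = 9 + a - J (P(a, J) = 9 + (a - J) = 9 + a - J)
M(v) = 200 (M(v) = ((9 - 4 - 1*(-5))*10)*2 = ((9 - 4 + 5)*10)*2 = (10*10)*2 = 100*2 = 200)
1/M(r(28)) = 1/200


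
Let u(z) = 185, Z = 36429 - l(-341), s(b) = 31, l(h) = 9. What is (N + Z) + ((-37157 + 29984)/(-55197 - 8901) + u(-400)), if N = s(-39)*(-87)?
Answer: 241493573/7122 ≈ 33908.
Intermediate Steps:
N = -2697 (N = 31*(-87) = -2697)
Z = 36420 (Z = 36429 - 1*9 = 36429 - 9 = 36420)
(N + Z) + ((-37157 + 29984)/(-55197 - 8901) + u(-400)) = (-2697 + 36420) + ((-37157 + 29984)/(-55197 - 8901) + 185) = 33723 + (-7173/(-64098) + 185) = 33723 + (-7173*(-1/64098) + 185) = 33723 + (797/7122 + 185) = 33723 + 1318367/7122 = 241493573/7122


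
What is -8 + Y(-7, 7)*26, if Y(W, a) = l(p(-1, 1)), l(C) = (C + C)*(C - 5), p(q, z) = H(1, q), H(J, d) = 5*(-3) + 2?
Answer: 12160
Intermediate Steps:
H(J, d) = -13 (H(J, d) = -15 + 2 = -13)
p(q, z) = -13
l(C) = 2*C*(-5 + C) (l(C) = (2*C)*(-5 + C) = 2*C*(-5 + C))
Y(W, a) = 468 (Y(W, a) = 2*(-13)*(-5 - 13) = 2*(-13)*(-18) = 468)
-8 + Y(-7, 7)*26 = -8 + 468*26 = -8 + 12168 = 12160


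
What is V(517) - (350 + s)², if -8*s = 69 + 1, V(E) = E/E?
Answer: -1863209/16 ≈ -1.1645e+5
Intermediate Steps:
V(E) = 1
s = -35/4 (s = -(69 + 1)/8 = -⅛*70 = -35/4 ≈ -8.7500)
V(517) - (350 + s)² = 1 - (350 - 35/4)² = 1 - (1365/4)² = 1 - 1*1863225/16 = 1 - 1863225/16 = -1863209/16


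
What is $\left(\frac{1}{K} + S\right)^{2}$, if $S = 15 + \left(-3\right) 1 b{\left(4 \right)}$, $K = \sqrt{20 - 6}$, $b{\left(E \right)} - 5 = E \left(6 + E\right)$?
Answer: $\frac{\left(1680 - \sqrt{14}\right)^{2}}{196} \approx 14336.0$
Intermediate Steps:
$b{\left(E \right)} = 5 + E \left(6 + E\right)$
$K = \sqrt{14} \approx 3.7417$
$S = -120$ ($S = 15 + \left(-3\right) 1 \left(5 + 4^{2} + 6 \cdot 4\right) = 15 - 3 \left(5 + 16 + 24\right) = 15 - 135 = -120$)
$\left(\frac{1}{K} + S\right)^{2} = \left(\frac{1}{\sqrt{14}} - 120\right)^{2} = \left(\frac{\sqrt{14}}{14} - 120\right)^{2} = \left(-120 + \frac{\sqrt{14}}{14}\right)^{2}$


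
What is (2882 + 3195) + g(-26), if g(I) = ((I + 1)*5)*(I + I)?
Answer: 12577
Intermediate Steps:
g(I) = 2*I*(5 + 5*I) (g(I) = ((1 + I)*5)*(2*I) = (5 + 5*I)*(2*I) = 2*I*(5 + 5*I))
(2882 + 3195) + g(-26) = (2882 + 3195) + 10*(-26)*(1 - 26) = 6077 + 10*(-26)*(-25) = 6077 + 6500 = 12577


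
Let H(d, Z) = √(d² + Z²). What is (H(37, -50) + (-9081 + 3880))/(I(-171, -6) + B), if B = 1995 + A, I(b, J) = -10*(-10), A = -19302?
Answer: 5201/17207 - √3869/17207 ≈ 0.29865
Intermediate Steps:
I(b, J) = 100
B = -17307 (B = 1995 - 19302 = -17307)
H(d, Z) = √(Z² + d²)
(H(37, -50) + (-9081 + 3880))/(I(-171, -6) + B) = (√((-50)² + 37²) + (-9081 + 3880))/(100 - 17307) = (√(2500 + 1369) - 5201)/(-17207) = (√3869 - 5201)*(-1/17207) = (-5201 + √3869)*(-1/17207) = 5201/17207 - √3869/17207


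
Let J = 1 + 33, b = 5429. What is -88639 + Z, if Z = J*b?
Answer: 95947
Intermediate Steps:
J = 34
Z = 184586 (Z = 34*5429 = 184586)
-88639 + Z = -88639 + 184586 = 95947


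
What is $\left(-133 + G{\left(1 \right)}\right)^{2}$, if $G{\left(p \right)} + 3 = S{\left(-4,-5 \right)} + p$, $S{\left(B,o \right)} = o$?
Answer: $19600$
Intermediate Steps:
$G{\left(p \right)} = -8 + p$ ($G{\left(p \right)} = -3 + \left(-5 + p\right) = -8 + p$)
$\left(-133 + G{\left(1 \right)}\right)^{2} = \left(-133 + \left(-8 + 1\right)\right)^{2} = \left(-133 - 7\right)^{2} = \left(-140\right)^{2} = 19600$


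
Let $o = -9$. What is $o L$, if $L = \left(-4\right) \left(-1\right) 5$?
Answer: $-180$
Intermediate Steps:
$L = 20$ ($L = 4 \cdot 5 = 20$)
$o L = \left(-9\right) 20 = -180$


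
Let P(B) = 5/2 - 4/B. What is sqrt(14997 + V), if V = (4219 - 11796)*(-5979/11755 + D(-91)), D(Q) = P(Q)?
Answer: I*sqrt(1943565261527890)/2139410 ≈ 20.607*I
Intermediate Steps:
P(B) = 5/2 - 4/B (P(B) = 5*(1/2) - 4/B = 5/2 - 4/B)
D(Q) = 5/2 - 4/Q
V = -32993190299/2139410 (V = (4219 - 11796)*(-5979/11755 + (5/2 - 4/(-91))) = -7577*(-5979*1/11755 + (5/2 - 4*(-1/91))) = -7577*(-5979/11755 + (5/2 + 4/91)) = -7577*(-5979/11755 + 463/182) = -7577*4354387/2139410 = -32993190299/2139410 ≈ -15422.)
sqrt(14997 + V) = sqrt(14997 - 32993190299/2139410) = sqrt(-908458529/2139410) = I*sqrt(1943565261527890)/2139410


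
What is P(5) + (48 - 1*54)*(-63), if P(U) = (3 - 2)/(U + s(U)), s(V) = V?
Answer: 3781/10 ≈ 378.10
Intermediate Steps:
P(U) = 1/(2*U) (P(U) = (3 - 2)/(U + U) = 1/(2*U))
P(5) + (48 - 1*54)*(-63) = (½)/5 + (48 - 1*54)*(-63) = (½)*(⅕) + (48 - 54)*(-63) = ⅒ - 6*(-63) = ⅒ + 378 = 3781/10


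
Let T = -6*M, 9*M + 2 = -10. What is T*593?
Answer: 4744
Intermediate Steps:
M = -4/3 (M = -2/9 + (1/9)*(-10) = -2/9 - 10/9 = -4/3 ≈ -1.3333)
T = 8 (T = -6*(-4/3) = 8)
T*593 = 8*593 = 4744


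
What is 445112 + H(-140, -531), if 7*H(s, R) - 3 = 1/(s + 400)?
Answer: 810104621/1820 ≈ 4.4511e+5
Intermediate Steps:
H(s, R) = 3/7 + 1/(7*(400 + s)) (H(s, R) = 3/7 + 1/(7*(s + 400)) = 3/7 + 1/(7*(400 + s)))
445112 + H(-140, -531) = 445112 + (1201 + 3*(-140))/(7*(400 - 140)) = 445112 + (⅐)*(1201 - 420)/260 = 445112 + (⅐)*(1/260)*781 = 445112 + 781/1820 = 810104621/1820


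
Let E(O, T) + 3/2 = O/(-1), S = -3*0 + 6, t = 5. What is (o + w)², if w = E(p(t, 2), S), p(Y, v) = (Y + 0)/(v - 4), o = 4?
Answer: 25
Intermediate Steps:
p(Y, v) = Y/(-4 + v)
S = 6 (S = 0 + 6 = 6)
E(O, T) = -3/2 - O (E(O, T) = -3/2 + O/(-1) = -3/2 + O*(-1) = -3/2 - O)
w = 1 (w = -3/2 - 5/(-4 + 2) = -3/2 - 5/(-2) = -3/2 - 5*(-1)/2 = -3/2 - 1*(-5/2) = -3/2 + 5/2 = 1)
(o + w)² = (4 + 1)² = 5² = 25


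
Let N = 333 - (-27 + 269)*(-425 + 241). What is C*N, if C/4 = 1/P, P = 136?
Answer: 44861/34 ≈ 1319.4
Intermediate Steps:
C = 1/34 (C = 4/136 = 4*(1/136) = 1/34 ≈ 0.029412)
N = 44861 (N = 333 - 242*(-184) = 333 - 1*(-44528) = 333 + 44528 = 44861)
C*N = (1/34)*44861 = 44861/34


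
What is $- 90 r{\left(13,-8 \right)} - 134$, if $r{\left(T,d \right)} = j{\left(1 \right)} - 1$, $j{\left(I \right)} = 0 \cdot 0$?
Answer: $-44$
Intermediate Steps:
$j{\left(I \right)} = 0$
$r{\left(T,d \right)} = -1$ ($r{\left(T,d \right)} = 0 - 1 = -1$)
$- 90 r{\left(13,-8 \right)} - 134 = \left(-90\right) \left(-1\right) - 134 = 90 - 134 = -44$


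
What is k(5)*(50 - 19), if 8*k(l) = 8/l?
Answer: 31/5 ≈ 6.2000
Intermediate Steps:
k(l) = 1/l (k(l) = (8/l)/8 = 1/l)
k(5)*(50 - 19) = (50 - 19)/5 = (1/5)*31 = 31/5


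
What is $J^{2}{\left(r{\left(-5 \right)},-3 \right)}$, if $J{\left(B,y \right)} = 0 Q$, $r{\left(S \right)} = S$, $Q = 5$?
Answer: $0$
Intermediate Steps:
$J{\left(B,y \right)} = 0$ ($J{\left(B,y \right)} = 0 \cdot 5 = 0$)
$J^{2}{\left(r{\left(-5 \right)},-3 \right)} = 0^{2} = 0$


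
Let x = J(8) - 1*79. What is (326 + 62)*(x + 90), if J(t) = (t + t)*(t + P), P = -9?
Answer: -1940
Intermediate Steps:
J(t) = 2*t*(-9 + t) (J(t) = (t + t)*(t - 9) = (2*t)*(-9 + t) = 2*t*(-9 + t))
x = -95 (x = 2*8*(-9 + 8) - 1*79 = 2*8*(-1) - 79 = -16 - 79 = -95)
(326 + 62)*(x + 90) = (326 + 62)*(-95 + 90) = 388*(-5) = -1940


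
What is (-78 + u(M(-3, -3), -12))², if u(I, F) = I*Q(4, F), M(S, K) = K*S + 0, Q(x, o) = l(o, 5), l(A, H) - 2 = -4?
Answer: 9216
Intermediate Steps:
l(A, H) = -2 (l(A, H) = 2 - 4 = -2)
Q(x, o) = -2
M(S, K) = K*S
u(I, F) = -2*I (u(I, F) = I*(-2) = -2*I)
(-78 + u(M(-3, -3), -12))² = (-78 - (-6)*(-3))² = (-78 - 2*9)² = (-78 - 18)² = (-96)² = 9216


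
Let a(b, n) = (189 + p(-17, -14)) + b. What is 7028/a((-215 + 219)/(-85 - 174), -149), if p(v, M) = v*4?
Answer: 1820252/31335 ≈ 58.090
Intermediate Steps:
p(v, M) = 4*v
a(b, n) = 121 + b (a(b, n) = (189 + 4*(-17)) + b = (189 - 68) + b = 121 + b)
7028/a((-215 + 219)/(-85 - 174), -149) = 7028/(121 + (-215 + 219)/(-85 - 174)) = 7028/(121 + 4/(-259)) = 7028/(121 + 4*(-1/259)) = 7028/(121 - 4/259) = 7028/(31335/259) = 7028*(259/31335) = 1820252/31335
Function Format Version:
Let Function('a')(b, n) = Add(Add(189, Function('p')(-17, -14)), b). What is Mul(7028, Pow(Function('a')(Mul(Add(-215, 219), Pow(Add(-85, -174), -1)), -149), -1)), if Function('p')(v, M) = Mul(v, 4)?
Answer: Rational(1820252, 31335) ≈ 58.090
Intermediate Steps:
Function('p')(v, M) = Mul(4, v)
Function('a')(b, n) = Add(121, b) (Function('a')(b, n) = Add(Add(189, Mul(4, -17)), b) = Add(Add(189, -68), b) = Add(121, b))
Mul(7028, Pow(Function('a')(Mul(Add(-215, 219), Pow(Add(-85, -174), -1)), -149), -1)) = Mul(7028, Pow(Add(121, Mul(Add(-215, 219), Pow(Add(-85, -174), -1))), -1)) = Mul(7028, Pow(Add(121, Mul(4, Pow(-259, -1))), -1)) = Mul(7028, Pow(Add(121, Mul(4, Rational(-1, 259))), -1)) = Mul(7028, Pow(Add(121, Rational(-4, 259)), -1)) = Mul(7028, Pow(Rational(31335, 259), -1)) = Mul(7028, Rational(259, 31335)) = Rational(1820252, 31335)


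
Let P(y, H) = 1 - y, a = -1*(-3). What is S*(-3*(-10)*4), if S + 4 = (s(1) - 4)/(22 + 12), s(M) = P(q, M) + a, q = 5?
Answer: -8460/17 ≈ -497.65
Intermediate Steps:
a = 3
s(M) = -1 (s(M) = (1 - 1*5) + 3 = (1 - 5) + 3 = -4 + 3 = -1)
S = -141/34 (S = -4 + (-1 - 4)/(22 + 12) = -4 - 5/34 = -141/34 ≈ -4.1471)
S*(-3*(-10)*4) = -141*(-3*(-10))*4/34 = -2115*4/17 = -141/34*120 = -8460/17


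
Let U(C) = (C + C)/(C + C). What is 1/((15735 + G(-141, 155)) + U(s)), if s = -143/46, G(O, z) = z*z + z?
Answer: 1/39916 ≈ 2.5053e-5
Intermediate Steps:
G(O, z) = z + z**2 (G(O, z) = z**2 + z = z + z**2)
s = -143/46 (s = -143*1/46 = -143/46 ≈ -3.1087)
U(C) = 1 (U(C) = (2*C)/((2*C)) = (2*C)*(1/(2*C)) = 1)
1/((15735 + G(-141, 155)) + U(s)) = 1/((15735 + 155*(1 + 155)) + 1) = 1/((15735 + 155*156) + 1) = 1/((15735 + 24180) + 1) = 1/(39915 + 1) = 1/39916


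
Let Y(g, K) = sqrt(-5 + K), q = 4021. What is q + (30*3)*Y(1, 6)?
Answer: 4111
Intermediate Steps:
q + (30*3)*Y(1, 6) = 4021 + (30*3)*sqrt(-5 + 6) = 4021 + 90*sqrt(1) = 4021 + 90*1 = 4021 + 90 = 4111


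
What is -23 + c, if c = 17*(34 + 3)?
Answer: 606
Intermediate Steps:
c = 629 (c = 17*37 = 629)
-23 + c = -23 + 629 = 606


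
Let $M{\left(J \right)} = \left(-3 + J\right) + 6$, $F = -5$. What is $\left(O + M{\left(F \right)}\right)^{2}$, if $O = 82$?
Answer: $6400$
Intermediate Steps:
$M{\left(J \right)} = 3 + J$
$\left(O + M{\left(F \right)}\right)^{2} = \left(82 + \left(3 - 5\right)\right)^{2} = \left(82 - 2\right)^{2} = 80^{2} = 6400$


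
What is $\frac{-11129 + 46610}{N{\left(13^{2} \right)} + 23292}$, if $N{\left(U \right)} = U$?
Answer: $\frac{35481}{23461} \approx 1.5123$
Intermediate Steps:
$\frac{-11129 + 46610}{N{\left(13^{2} \right)} + 23292} = \frac{-11129 + 46610}{13^{2} + 23292} = \frac{35481}{169 + 23292} = \frac{35481}{23461}$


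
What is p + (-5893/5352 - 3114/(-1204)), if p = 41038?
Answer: 66112640915/1610952 ≈ 41040.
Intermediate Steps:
p + (-5893/5352 - 3114/(-1204)) = 41038 + (-5893/5352 - 3114/(-1204)) = 41038 + (-5893*1/5352 - 3114*(-1/1204)) = 41038 + (-5893/5352 + 1557/602) = 41038 + 2392739/1610952 = 66112640915/1610952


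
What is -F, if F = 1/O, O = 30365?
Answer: -1/30365 ≈ -3.2933e-5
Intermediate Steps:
F = 1/30365 ≈ 3.2933e-5
-F = -1*1/30365 = -1/30365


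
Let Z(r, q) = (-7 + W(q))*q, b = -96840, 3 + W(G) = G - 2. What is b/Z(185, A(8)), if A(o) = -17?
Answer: -96840/493 ≈ -196.43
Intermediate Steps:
W(G) = -5 + G (W(G) = -3 + (G - 2) = -3 + (-2 + G) = -5 + G)
Z(r, q) = q*(-12 + q) (Z(r, q) = (-7 + (-5 + q))*q = (-12 + q)*q = q*(-12 + q))
b/Z(185, A(8)) = -96840*(-1/(17*(-12 - 17))) = -96840/((-17*(-29))) = -96840/493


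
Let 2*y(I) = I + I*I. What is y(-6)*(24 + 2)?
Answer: 390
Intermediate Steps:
y(I) = I/2 + I²/2 (y(I) = (I + I*I)/2 = (I + I²)/2 = I/2 + I²/2)
y(-6)*(24 + 2) = ((½)*(-6)*(1 - 6))*(24 + 2) = ((½)*(-6)*(-5))*26 = 15*26 = 390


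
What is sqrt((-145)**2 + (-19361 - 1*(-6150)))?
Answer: sqrt(7814) ≈ 88.397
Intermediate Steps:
sqrt((-145)**2 + (-19361 - 1*(-6150))) = sqrt(21025 + (-19361 + 6150)) = sqrt(21025 - 13211) = sqrt(7814)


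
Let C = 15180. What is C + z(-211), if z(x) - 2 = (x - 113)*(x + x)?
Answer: 151910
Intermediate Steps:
z(x) = 2 + 2*x*(-113 + x) (z(x) = 2 + (x - 113)*(x + x) = 2 + (-113 + x)*(2*x) = 2 + 2*x*(-113 + x))
C + z(-211) = 15180 + (2 - 226*(-211) + 2*(-211)**2) = 15180 + (2 + 47686 + 2*44521) = 15180 + (2 + 47686 + 89042) = 15180 + 136730 = 151910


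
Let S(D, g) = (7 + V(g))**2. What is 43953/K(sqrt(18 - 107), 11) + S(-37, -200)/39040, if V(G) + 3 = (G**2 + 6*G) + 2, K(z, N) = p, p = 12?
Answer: 412224849/9760 ≈ 42236.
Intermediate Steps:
K(z, N) = 12
V(G) = -1 + G**2 + 6*G (V(G) = -3 + ((G**2 + 6*G) + 2) = -3 + (2 + G**2 + 6*G) = -1 + G**2 + 6*G)
S(D, g) = (6 + g**2 + 6*g)**2 (S(D, g) = (7 + (-1 + g**2 + 6*g))**2 = (6 + g**2 + 6*g)**2)
43953/K(sqrt(18 - 107), 11) + S(-37, -200)/39040 = 43953/12 + (6 + (-200)**2 + 6*(-200))**2/39040 = 43953*(1/12) + (6 + 40000 - 1200)**2*(1/39040) = 14651/4 + 38806**2*(1/39040) = 14651/4 + 1505905636*(1/39040) = 14651/4 + 376476409/9760 = 412224849/9760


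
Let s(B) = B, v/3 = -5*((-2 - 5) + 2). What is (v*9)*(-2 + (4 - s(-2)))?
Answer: 2700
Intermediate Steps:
v = 75 (v = 3*(-5*((-2 - 5) + 2)) = 3*(-5*(-7 + 2)) = 3*(-5*(-5)) = 3*25 = 75)
(v*9)*(-2 + (4 - s(-2))) = (75*9)*(-2 + (4 - 1*(-2))) = 675*(-2 + (4 + 2)) = 675*(-2 + 6) = 675*4 = 2700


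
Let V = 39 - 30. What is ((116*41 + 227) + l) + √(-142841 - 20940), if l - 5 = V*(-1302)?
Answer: -6730 + I*√163781 ≈ -6730.0 + 404.7*I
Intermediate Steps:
V = 9
l = -11713 (l = 5 + 9*(-1302) = 5 - 11718 = -11713)
((116*41 + 227) + l) + √(-142841 - 20940) = ((116*41 + 227) - 11713) + √(-142841 - 20940) = ((4756 + 227) - 11713) + √(-163781) = (4983 - 11713) + I*√163781 = -6730 + I*√163781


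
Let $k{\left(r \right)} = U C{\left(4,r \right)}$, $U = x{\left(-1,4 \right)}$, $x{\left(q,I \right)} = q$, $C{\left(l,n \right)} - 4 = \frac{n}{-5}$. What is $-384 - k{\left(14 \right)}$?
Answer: $- \frac{1914}{5} \approx -382.8$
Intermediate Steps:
$C{\left(l,n \right)} = 4 - \frac{n}{5}$ ($C{\left(l,n \right)} = 4 + \frac{n}{-5} = 4 + n \left(- \frac{1}{5}\right) = 4 - \frac{n}{5}$)
$U = -1$
$k{\left(r \right)} = -4 + \frac{r}{5}$ ($k{\left(r \right)} = - (4 - \frac{r}{5}) = -4 + \frac{r}{5}$)
$-384 - k{\left(14 \right)} = -384 - \left(-4 + \frac{1}{5} \cdot 14\right) = -384 - \left(-4 + \frac{14}{5}\right) = -384 - - \frac{6}{5} = -384 + \frac{6}{5} = - \frac{1914}{5}$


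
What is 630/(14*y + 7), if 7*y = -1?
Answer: 126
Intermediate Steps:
y = -⅐ (y = (⅐)*(-1) = -⅐ ≈ -0.14286)
630/(14*y + 7) = 630/(14*(-⅐) + 7) = 630/(-2 + 7) = 630/5 = 630*(⅕) = 126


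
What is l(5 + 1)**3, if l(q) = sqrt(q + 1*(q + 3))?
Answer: 15*sqrt(15) ≈ 58.095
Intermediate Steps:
l(q) = sqrt(3 + 2*q) (l(q) = sqrt(q + 1*(3 + q)) = sqrt(q + (3 + q)) = sqrt(3 + 2*q))
l(5 + 1)**3 = (sqrt(3 + 2*(5 + 1)))**3 = (sqrt(3 + 2*6))**3 = (sqrt(3 + 12))**3 = (sqrt(15))**3 = 15*sqrt(15)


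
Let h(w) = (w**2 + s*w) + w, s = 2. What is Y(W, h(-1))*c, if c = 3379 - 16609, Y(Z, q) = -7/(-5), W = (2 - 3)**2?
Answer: -18522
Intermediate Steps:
W = 1 (W = (-1)**2 = 1)
h(w) = w**2 + 3*w (h(w) = (w**2 + 2*w) + w = w**2 + 3*w)
Y(Z, q) = 7/5 (Y(Z, q) = -7*(-1/5) = 7/5)
c = -13230
Y(W, h(-1))*c = (7/5)*(-13230) = -18522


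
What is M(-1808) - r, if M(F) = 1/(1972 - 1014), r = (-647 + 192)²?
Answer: -198329949/958 ≈ -2.0703e+5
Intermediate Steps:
r = 207025 (r = (-455)² = 207025)
M(F) = 1/958
M(-1808) - r = 1/958 - 1*207025 = 1/958 - 207025 = -198329949/958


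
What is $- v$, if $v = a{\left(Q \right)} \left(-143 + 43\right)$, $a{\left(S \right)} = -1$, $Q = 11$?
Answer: $-100$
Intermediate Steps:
$v = 100$ ($v = - (-143 + 43) = \left(-1\right) \left(-100\right) = 100$)
$- v = \left(-1\right) 100 = -100$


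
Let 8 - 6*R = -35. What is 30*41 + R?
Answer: 7423/6 ≈ 1237.2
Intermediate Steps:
R = 43/6 (R = 4/3 - ⅙*(-35) = 4/3 + 35/6 = 43/6 ≈ 7.1667)
30*41 + R = 30*41 + 43/6 = 1230 + 43/6 = 7423/6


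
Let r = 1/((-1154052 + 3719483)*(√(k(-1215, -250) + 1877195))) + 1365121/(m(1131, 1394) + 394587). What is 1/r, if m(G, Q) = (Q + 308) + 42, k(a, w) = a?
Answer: 3612777039574048672366117220/12443835594592310209485093931 - 435882576132718*√468995/12443835594592310209485093931 ≈ 0.29033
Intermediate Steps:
m(G, Q) = 350 + Q (m(G, Q) = (308 + Q) + 42 = 350 + Q)
r = 31747/9217 + √468995/2406348623690 (r = 1/((-1154052 + 3719483)*(√(-1215 + 1877195))) + 1365121/((350 + 1394) + 394587) = 1/(2565431*(√1875980)) + 1365121/(1744 + 394587) = 1/(2565431*((2*√468995))) + 1365121/396331 = (√468995/937990)/2565431 + 1365121*(1/396331) = √468995/2406348623690 + 31747/9217 = 31747/9217 + √468995/2406348623690 ≈ 3.4444)
1/r = 1/(31747/9217 + √468995/2406348623690)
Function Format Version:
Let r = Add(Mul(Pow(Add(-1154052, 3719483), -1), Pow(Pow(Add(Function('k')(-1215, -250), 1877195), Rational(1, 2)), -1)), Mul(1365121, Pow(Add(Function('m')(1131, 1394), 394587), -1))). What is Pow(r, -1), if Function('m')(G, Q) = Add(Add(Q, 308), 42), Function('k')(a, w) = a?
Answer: Add(Rational(3612777039574048672366117220, 12443835594592310209485093931), Mul(Rational(-435882576132718, 12443835594592310209485093931), Pow(468995, Rational(1, 2)))) ≈ 0.29033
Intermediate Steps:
Function('m')(G, Q) = Add(350, Q) (Function('m')(G, Q) = Add(Add(308, Q), 42) = Add(350, Q))
r = Add(Rational(31747, 9217), Mul(Rational(1, 2406348623690), Pow(468995, Rational(1, 2)))) (r = Add(Mul(Pow(Add(-1154052, 3719483), -1), Pow(Pow(Add(-1215, 1877195), Rational(1, 2)), -1)), Mul(1365121, Pow(Add(Add(350, 1394), 394587), -1))) = Add(Mul(Pow(2565431, -1), Pow(Pow(1875980, Rational(1, 2)), -1)), Mul(1365121, Pow(Add(1744, 394587), -1))) = Add(Mul(Rational(1, 2565431), Pow(Mul(2, Pow(468995, Rational(1, 2))), -1)), Mul(1365121, Pow(396331, -1))) = Add(Mul(Rational(1, 2565431), Mul(Rational(1, 937990), Pow(468995, Rational(1, 2)))), Mul(1365121, Rational(1, 396331))) = Add(Mul(Rational(1, 2406348623690), Pow(468995, Rational(1, 2))), Rational(31747, 9217)) = Add(Rational(31747, 9217), Mul(Rational(1, 2406348623690), Pow(468995, Rational(1, 2)))) ≈ 3.4444)
Pow(r, -1) = Pow(Add(Rational(31747, 9217), Mul(Rational(1, 2406348623690), Pow(468995, Rational(1, 2)))), -1)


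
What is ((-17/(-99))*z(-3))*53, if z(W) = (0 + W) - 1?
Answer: -3604/99 ≈ -36.404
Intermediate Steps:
z(W) = -1 + W (z(W) = W - 1 = -1 + W)
((-17/(-99))*z(-3))*53 = ((-17/(-99))*(-1 - 3))*53 = (-17*(-1/99)*(-4))*53 = ((17/99)*(-4))*53 = -68/99*53 = -3604/99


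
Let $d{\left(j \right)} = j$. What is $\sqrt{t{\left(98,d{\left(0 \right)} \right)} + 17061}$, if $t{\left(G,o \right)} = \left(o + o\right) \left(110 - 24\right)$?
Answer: $11 \sqrt{141} \approx 130.62$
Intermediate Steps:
$t{\left(G,o \right)} = 172 o$ ($t{\left(G,o \right)} = 2 o 86 = 172 o$)
$\sqrt{t{\left(98,d{\left(0 \right)} \right)} + 17061} = \sqrt{172 \cdot 0 + 17061} = \sqrt{0 + 17061} = \sqrt{17061} = 11 \sqrt{141}$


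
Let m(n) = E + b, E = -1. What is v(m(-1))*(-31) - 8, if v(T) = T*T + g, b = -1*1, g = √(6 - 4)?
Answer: -132 - 31*√2 ≈ -175.84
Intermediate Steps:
g = √2 ≈ 1.4142
b = -1
m(n) = -2 (m(n) = -1 - 1 = -2)
v(T) = √2 + T² (v(T) = T*T + √2 = T² + √2 = √2 + T²)
v(m(-1))*(-31) - 8 = (√2 + (-2)²)*(-31) - 8 = (√2 + 4)*(-31) - 8 = (4 + √2)*(-31) - 8 = (-124 - 31*√2) - 8 = -132 - 31*√2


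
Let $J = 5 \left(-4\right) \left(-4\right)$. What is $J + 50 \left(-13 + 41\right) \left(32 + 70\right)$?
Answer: $142880$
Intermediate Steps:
$J = 80$ ($J = \left(-20\right) \left(-4\right) = 80$)
$J + 50 \left(-13 + 41\right) \left(32 + 70\right) = 80 + 50 \left(-13 + 41\right) \left(32 + 70\right) = 80 + 50 \cdot 28 \cdot 102 = 80 + 50 \cdot 2856 = 80 + 142800 = 142880$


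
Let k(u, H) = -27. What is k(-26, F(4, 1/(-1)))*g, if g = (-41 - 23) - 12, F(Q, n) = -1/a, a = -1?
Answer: 2052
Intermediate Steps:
F(Q, n) = 1 (F(Q, n) = -1/(-1) = -1*(-1) = 1)
g = -76 (g = -64 - 12 = -76)
k(-26, F(4, 1/(-1)))*g = -27*(-76) = 2052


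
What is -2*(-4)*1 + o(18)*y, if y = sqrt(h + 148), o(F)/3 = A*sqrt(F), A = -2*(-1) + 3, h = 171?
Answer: 8 + 45*sqrt(638) ≈ 1144.6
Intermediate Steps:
A = 5 (A = 2 + 3 = 5)
o(F) = 15*sqrt(F) (o(F) = 3*(5*sqrt(F)) = 15*sqrt(F))
y = sqrt(319) (y = sqrt(171 + 148) = sqrt(319) ≈ 17.861)
-2*(-4)*1 + o(18)*y = -2*(-4)*1 + (15*sqrt(18))*sqrt(319) = 8*1 + (15*(3*sqrt(2)))*sqrt(319) = 8 + (45*sqrt(2))*sqrt(319) = 8 + 45*sqrt(638)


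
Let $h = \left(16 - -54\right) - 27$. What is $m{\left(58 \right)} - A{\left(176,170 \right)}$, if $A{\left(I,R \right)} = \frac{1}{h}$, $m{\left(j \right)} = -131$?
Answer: $- \frac{5634}{43} \approx -131.02$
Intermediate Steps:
$h = 43$ ($h = \left(16 + 54\right) - 27 = 70 - 27 = 43$)
$A{\left(I,R \right)} = \frac{1}{43}$
$m{\left(58 \right)} - A{\left(176,170 \right)} = -131 - \frac{1}{43} = - \frac{5634}{43}$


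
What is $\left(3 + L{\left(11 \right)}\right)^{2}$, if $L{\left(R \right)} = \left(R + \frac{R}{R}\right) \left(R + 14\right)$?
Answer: $91809$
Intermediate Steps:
$L{\left(R \right)} = \left(1 + R\right) \left(14 + R\right)$ ($L{\left(R \right)} = \left(R + 1\right) \left(14 + R\right) = \left(1 + R\right) \left(14 + R\right)$)
$\left(3 + L{\left(11 \right)}\right)^{2} = \left(3 + \left(14 + 11^{2} + 15 \cdot 11\right)\right)^{2} = \left(3 + \left(14 + 121 + 165\right)\right)^{2} = \left(3 + 300\right)^{2} = 303^{2} = 91809$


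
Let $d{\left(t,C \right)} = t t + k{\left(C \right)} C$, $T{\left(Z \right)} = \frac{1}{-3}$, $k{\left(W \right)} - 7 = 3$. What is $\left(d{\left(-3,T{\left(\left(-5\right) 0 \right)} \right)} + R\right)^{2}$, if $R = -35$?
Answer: $\frac{7744}{9} \approx 860.44$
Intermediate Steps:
$k{\left(W \right)} = 10$ ($k{\left(W \right)} = 7 + 3 = 10$)
$T{\left(Z \right)} = - \frac{1}{3}$
$d{\left(t,C \right)} = t^{2} + 10 C$ ($d{\left(t,C \right)} = t t + 10 C = t^{2} + 10 C$)
$\left(d{\left(-3,T{\left(\left(-5\right) 0 \right)} \right)} + R\right)^{2} = \left(\left(\left(-3\right)^{2} + 10 \left(- \frac{1}{3}\right)\right) - 35\right)^{2} = \left(\left(9 - \frac{10}{3}\right) - 35\right)^{2} = \left(\frac{17}{3} - 35\right)^{2} = \left(- \frac{88}{3}\right)^{2} = \frac{7744}{9}$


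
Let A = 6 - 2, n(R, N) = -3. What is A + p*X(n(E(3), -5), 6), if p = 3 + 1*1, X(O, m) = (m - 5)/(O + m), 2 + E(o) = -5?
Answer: 16/3 ≈ 5.3333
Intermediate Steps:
E(o) = -7 (E(o) = -2 - 5 = -7)
X(O, m) = (-5 + m)/(O + m)
A = 4
p = 4 (p = 3 + 1 = 4)
A + p*X(n(E(3), -5), 6) = 4 + 4*((-5 + 6)/(-3 + 6)) = 4 + 4*(1/3) = 4 + 4/3 = 16/3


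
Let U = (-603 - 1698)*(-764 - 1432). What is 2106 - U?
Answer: -5050890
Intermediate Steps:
U = 5052996 (U = -2301*(-2196) = 5052996)
2106 - U = 2106 - 1*5052996 = 2106 - 5052996 = -5050890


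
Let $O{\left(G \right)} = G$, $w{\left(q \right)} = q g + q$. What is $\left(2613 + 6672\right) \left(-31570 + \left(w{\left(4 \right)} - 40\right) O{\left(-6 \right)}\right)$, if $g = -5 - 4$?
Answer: $-289116330$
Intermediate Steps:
$g = -9$ ($g = -5 - 4 = -9$)
$w{\left(q \right)} = - 8 q$ ($w{\left(q \right)} = q \left(-9\right) + q = - 9 q + q = - 8 q$)
$\left(2613 + 6672\right) \left(-31570 + \left(w{\left(4 \right)} - 40\right) O{\left(-6 \right)}\right) = \left(2613 + 6672\right) \left(-31570 + \left(\left(-8\right) 4 - 40\right) \left(-6\right)\right) = 9285 \left(-31570 + \left(-32 - 40\right) \left(-6\right)\right) = 9285 \left(-31570 - -432\right) = 9285 \left(-31570 + 432\right) = 9285 \left(-31138\right) = -289116330$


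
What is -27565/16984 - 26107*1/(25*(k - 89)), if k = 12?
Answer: 35485333/2972200 ≈ 11.939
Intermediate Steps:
-27565/16984 - 26107*1/(25*(k - 89)) = -27565/16984 - 26107*1/(25*(12 - 89)) = -27565*1/16984 - 26107/(25*(-77)) = -27565/16984 - 26107/(-1925) = -27565/16984 - 26107*(-1/1925) = -27565/16984 + 26107/1925 = 35485333/2972200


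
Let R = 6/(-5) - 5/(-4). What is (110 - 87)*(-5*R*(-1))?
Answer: 23/4 ≈ 5.7500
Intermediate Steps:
R = 1/20 (R = 6*(-1/5) - 5*(-1/4) = -6/5 + 5/4 = 1/20 ≈ 0.050000)
(110 - 87)*(-5*R*(-1)) = (110 - 87)*(-5*1/20*(-1)) = 23*(-1/4*(-1)) = 23*(1/4) = 23/4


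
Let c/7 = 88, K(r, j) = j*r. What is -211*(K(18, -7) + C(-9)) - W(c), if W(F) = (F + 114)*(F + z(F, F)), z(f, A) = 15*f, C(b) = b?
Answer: -7166395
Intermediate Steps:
c = 616 (c = 7*88 = 616)
W(F) = 16*F*(114 + F) (W(F) = (F + 114)*(F + 15*F) = (114 + F)*(16*F) = 16*F*(114 + F))
-211*(K(18, -7) + C(-9)) - W(c) = -211*(-7*18 - 9) - 16*616*(114 + 616) = -211*(-126 - 9) - 16*616*730 = -211*(-135) - 1*7194880 = 28485 - 7194880 = -7166395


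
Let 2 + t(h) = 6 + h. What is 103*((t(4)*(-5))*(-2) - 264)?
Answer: -18952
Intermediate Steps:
t(h) = 4 + h (t(h) = -2 + (6 + h) = 4 + h)
103*((t(4)*(-5))*(-2) - 264) = 103*(((4 + 4)*(-5))*(-2) - 264) = 103*((8*(-5))*(-2) - 264) = 103*(-40*(-2) - 264) = 103*(80 - 264) = 103*(-184) = -18952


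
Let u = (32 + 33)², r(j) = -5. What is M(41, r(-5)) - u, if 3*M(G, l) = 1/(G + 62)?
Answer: -1305524/309 ≈ -4225.0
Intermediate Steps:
u = 4225 (u = 65² = 4225)
M(G, l) = 1/(3*(62 + G)) (M(G, l) = 1/(3*(G + 62)) = 1/(3*(62 + G)))
M(41, r(-5)) - u = 1/(3*(62 + 41)) - 1*4225 = (⅓)/103 - 4225 = (⅓)*(1/103) - 4225 = 1/309 - 4225 = -1305524/309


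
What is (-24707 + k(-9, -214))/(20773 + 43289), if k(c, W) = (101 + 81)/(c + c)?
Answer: -111227/288279 ≈ -0.38583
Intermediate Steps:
k(c, W) = 91/c (k(c, W) = 182/((2*c)) = 182*(1/(2*c)) = 91/c)
(-24707 + k(-9, -214))/(20773 + 43289) = (-24707 + 91/(-9))/(20773 + 43289) = (-24707 + 91*(-⅑))/64062 = (-24707 - 91/9)*(1/64062) = -222454/9*1/64062 = -111227/288279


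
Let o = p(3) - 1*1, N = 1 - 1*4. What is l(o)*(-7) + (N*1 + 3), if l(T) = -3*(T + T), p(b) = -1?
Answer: -84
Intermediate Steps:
N = -3 (N = 1 - 4 = -3)
o = -2 (o = -1 - 1*1 = -1 - 1 = -2)
l(T) = -6*T
l(o)*(-7) + (N*1 + 3) = -6*(-2)*(-7) + (-3*1 + 3) = 12*(-7) + (-3 + 3) = -84 + 0 = -84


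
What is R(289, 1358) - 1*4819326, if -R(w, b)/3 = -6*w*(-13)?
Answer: -4886952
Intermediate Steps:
R(w, b) = -234*w (R(w, b) = -3*(-6*w)*(-13) = -234*w)
R(289, 1358) - 1*4819326 = -234*289 - 1*4819326 = -67626 - 4819326 = -4886952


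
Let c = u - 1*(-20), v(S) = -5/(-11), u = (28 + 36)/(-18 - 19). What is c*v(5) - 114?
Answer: -43018/407 ≈ -105.70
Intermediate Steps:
u = -64/37 (u = 64/(-37) = 64*(-1/37) = -64/37 ≈ -1.7297)
v(S) = 5/11 (v(S) = -5*(-1/11) = 5/11)
c = 676/37 (c = -64/37 - 1*(-20) = -64/37 + 20 = 676/37 ≈ 18.270)
c*v(5) - 114 = (676/37)*(5/11) - 114 = 3380/407 - 114 = -43018/407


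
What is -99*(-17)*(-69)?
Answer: -116127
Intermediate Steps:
-99*(-17)*(-69) = 1683*(-69) = -116127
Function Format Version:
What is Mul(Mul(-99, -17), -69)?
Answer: -116127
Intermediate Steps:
Mul(Mul(-99, -17), -69) = Mul(1683, -69) = -116127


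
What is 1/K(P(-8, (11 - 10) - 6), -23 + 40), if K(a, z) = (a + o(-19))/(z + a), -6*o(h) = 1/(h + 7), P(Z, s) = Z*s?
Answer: 4104/2881 ≈ 1.4245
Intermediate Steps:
o(h) = -1/(6*(7 + h)) (o(h) = -1/(6*(h + 7)) = -1/(6*(7 + h)))
K(a, z) = (1/72 + a)/(a + z) (K(a, z) = (a - 1/(42 + 6*(-19)))/(z + a) = (a - 1/(42 - 114))/(a + z) = (a - 1/(-72))/(a + z) = (a - 1*(-1/72))/(a + z) = (a + 1/72)/(a + z) = (1/72 + a)/(a + z))
1/K(P(-8, (11 - 10) - 6), -23 + 40) = 1/((1/72 - 8*((11 - 10) - 6))/(-8*((11 - 10) - 6) + (-23 + 40))) = 1/((1/72 - 8*(1 - 6))/(-8*(1 - 6) + 17)) = 1/((1/72 - 8*(-5))/(-8*(-5) + 17)) = 1/((1/72 + 40)/(40 + 17)) = 1/((2881/72)/57) = 1/((1/57)*(2881/72)) = 1/(2881/4104) = 4104/2881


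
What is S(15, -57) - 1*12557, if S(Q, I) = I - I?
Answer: -12557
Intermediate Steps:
S(Q, I) = 0
S(15, -57) - 1*12557 = 0 - 1*12557 = 0 - 12557 = -12557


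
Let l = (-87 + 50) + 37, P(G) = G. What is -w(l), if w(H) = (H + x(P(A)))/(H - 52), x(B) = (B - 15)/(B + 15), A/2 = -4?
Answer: -23/364 ≈ -0.063187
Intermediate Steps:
A = -8 (A = 2*(-4) = -8)
x(B) = (-15 + B)/(15 + B)
l = 0 (l = -37 + 37 = 0)
w(H) = (-23/7 + H)/(-52 + H) (w(H) = (H + (-15 - 8)/(15 - 8))/(H - 52) = (H - 23/7)/(-52 + H) = (-23/7 + H)/(-52 + H))
-w(l) = -(-23/7 + 0)/(-52 + 0) = -(-23)/((-52)*7) = -(-1)*(-23)/(52*7) = -1*23/364 = -23/364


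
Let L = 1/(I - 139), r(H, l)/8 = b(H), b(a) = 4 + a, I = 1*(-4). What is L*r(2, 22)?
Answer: -48/143 ≈ -0.33566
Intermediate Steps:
I = -4
r(H, l) = 32 + 8*H (r(H, l) = 8*(4 + H) = 32 + 8*H)
L = -1/143 (L = 1/(-4 - 139) = 1/(-143) = -1/143 ≈ -0.0069930)
L*r(2, 22) = -(32 + 8*2)/143 = -(32 + 16)/143 = -1/143*48 = -48/143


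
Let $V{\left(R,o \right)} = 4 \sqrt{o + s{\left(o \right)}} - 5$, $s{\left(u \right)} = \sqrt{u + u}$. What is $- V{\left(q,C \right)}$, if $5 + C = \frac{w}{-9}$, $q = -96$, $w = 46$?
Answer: $5 - \frac{4 \sqrt{-91 + 3 i \sqrt{182}}}{3} \approx 2.2361 - 13.016 i$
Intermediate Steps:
$C = - \frac{91}{9}$ ($C = -5 + \frac{46}{-9} = -5 + 46 \left(- \frac{1}{9}\right) = -5 - \frac{46}{9} = - \frac{91}{9} \approx -10.111$)
$s{\left(u \right)} = \sqrt{2} \sqrt{u}$ ($s{\left(u \right)} = \sqrt{2 u} = \sqrt{2} \sqrt{u}$)
$V{\left(R,o \right)} = -5 + 4 \sqrt{o + \sqrt{2} \sqrt{o}}$ ($V{\left(R,o \right)} = 4 \sqrt{o + \sqrt{2} \sqrt{o}} - 5 = -5 + 4 \sqrt{o + \sqrt{2} \sqrt{o}}$)
$- V{\left(q,C \right)} = - (-5 + 4 \sqrt{- \frac{91}{9} + \sqrt{2} \sqrt{- \frac{91}{9}}}) = - (-5 + 4 \sqrt{- \frac{91}{9} + \sqrt{2} \frac{i \sqrt{91}}{3}}) = - (-5 + 4 \sqrt{- \frac{91}{9} + \frac{i \sqrt{182}}{3}}) = 5 - 4 \sqrt{- \frac{91}{9} + \frac{i \sqrt{182}}{3}}$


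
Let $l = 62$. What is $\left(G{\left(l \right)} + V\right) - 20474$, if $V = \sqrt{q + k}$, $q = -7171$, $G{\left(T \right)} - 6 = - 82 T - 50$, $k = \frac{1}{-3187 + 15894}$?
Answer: $-25602 + \frac{2 i \sqrt{289471483118}}{12707} \approx -25602.0 + 84.682 i$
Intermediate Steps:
$k = \frac{1}{12707} \approx 7.8697 \cdot 10^{-5}$
$G{\left(T \right)} = -44 - 82 T$ ($G{\left(T \right)} = 6 - \left(50 + 82 T\right) = -44 - 82 T$)
$V = \frac{2 i \sqrt{289471483118}}{12707}$ ($V = \sqrt{-7171 + \frac{1}{12707}} = \sqrt{- \frac{91121896}{12707}} = \frac{2 i \sqrt{289471483118}}{12707} \approx 84.682 i$)
$\left(G{\left(l \right)} + V\right) - 20474 = \left(\left(-44 - 5084\right) + \frac{2 i \sqrt{289471483118}}{12707}\right) - 20474 = \left(-5128 + \frac{2 i \sqrt{289471483118}}{12707}\right) - 20474 = -25602 + \frac{2 i \sqrt{289471483118}}{12707}$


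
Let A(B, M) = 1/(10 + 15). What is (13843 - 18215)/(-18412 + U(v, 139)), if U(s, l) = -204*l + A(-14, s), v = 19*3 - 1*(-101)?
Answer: 109300/1169199 ≈ 0.093483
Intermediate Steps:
v = 158 (v = 57 + 101 = 158)
A(B, M) = 1/25
U(s, l) = 1/25 - 204*l (U(s, l) = -204*l + 1/25 = 1/25 - 204*l)
(13843 - 18215)/(-18412 + U(v, 139)) = (13843 - 18215)/(-18412 + (1/25 - 204*139)) = -4372/(-18412 + (1/25 - 28356)) = -4372/(-18412 - 708899/25) = -4372/(-1169199/25) = -4372*(-25/1169199) = 109300/1169199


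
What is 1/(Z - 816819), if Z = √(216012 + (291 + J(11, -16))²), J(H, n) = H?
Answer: -816819/667192971545 - 4*√19201/667192971545 ≈ -1.2251e-6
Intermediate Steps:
Z = 4*√19201 (Z = √(216012 + (291 + 11)²) = √(216012 + 302²) = √(216012 + 91204) = √307216 = 4*√19201 ≈ 554.27)
1/(Z - 816819) = 1/(4*√19201 - 816819) = 1/(-816819 + 4*√19201)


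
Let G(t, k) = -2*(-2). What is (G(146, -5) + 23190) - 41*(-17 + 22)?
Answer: 22989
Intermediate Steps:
G(t, k) = 4
(G(146, -5) + 23190) - 41*(-17 + 22) = (4 + 23190) - 41*(-17 + 22) = 23194 - 41*5 = 23194 - 205 = 22989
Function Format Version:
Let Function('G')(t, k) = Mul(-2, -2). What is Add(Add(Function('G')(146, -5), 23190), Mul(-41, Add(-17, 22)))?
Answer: 22989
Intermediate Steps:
Function('G')(t, k) = 4
Add(Add(Function('G')(146, -5), 23190), Mul(-41, Add(-17, 22))) = Add(Add(4, 23190), Mul(-41, Add(-17, 22))) = Add(23194, Mul(-41, 5)) = Add(23194, -205) = 22989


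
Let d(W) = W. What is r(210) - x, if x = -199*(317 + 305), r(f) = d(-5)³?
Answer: 123653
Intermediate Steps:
r(f) = -125 (r(f) = (-5)³ = -125)
x = -123778 (x = -199*622 = -123778)
r(210) - x = -125 - 1*(-123778) = -125 + 123778 = 123653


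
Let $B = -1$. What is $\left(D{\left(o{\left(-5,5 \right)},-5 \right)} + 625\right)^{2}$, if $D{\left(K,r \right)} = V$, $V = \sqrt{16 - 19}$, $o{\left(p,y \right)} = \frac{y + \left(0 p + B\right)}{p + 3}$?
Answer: $\left(625 + i \sqrt{3}\right)^{2} \approx 3.9062 \cdot 10^{5} + 2165.0 i$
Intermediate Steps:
$o{\left(p,y \right)} = \frac{-1 + y}{3 + p}$ ($o{\left(p,y \right)} = \frac{y - \left(1 + 0 p\right)}{p + 3} = \frac{y + \left(0 - 1\right)}{3 + p} = \frac{y - 1}{3 + p} = \frac{-1 + y}{3 + p}$)
$V = i \sqrt{3}$ ($V = \sqrt{-3} = i \sqrt{3} \approx 1.732 i$)
$D{\left(K,r \right)} = i \sqrt{3}$
$\left(D{\left(o{\left(-5,5 \right)},-5 \right)} + 625\right)^{2} = \left(i \sqrt{3} + 625\right)^{2} = \left(625 + i \sqrt{3}\right)^{2}$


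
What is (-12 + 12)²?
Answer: 0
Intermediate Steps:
(-12 + 12)² = 0² = 0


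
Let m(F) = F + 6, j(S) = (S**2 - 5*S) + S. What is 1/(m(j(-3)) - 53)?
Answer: -1/26 ≈ -0.038462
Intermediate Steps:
j(S) = S**2 - 4*S
m(F) = 6 + F
1/(m(j(-3)) - 53) = 1/((6 - 3*(-4 - 3)) - 53) = 1/((6 - 3*(-7)) - 53) = 1/((6 + 21) - 53) = 1/(27 - 53) = 1/(-26) = -1/26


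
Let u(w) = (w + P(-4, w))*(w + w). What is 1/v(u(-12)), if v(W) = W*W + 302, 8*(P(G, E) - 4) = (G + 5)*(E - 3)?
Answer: 1/56471 ≈ 1.7708e-5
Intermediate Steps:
P(G, E) = 4 + (-3 + E)*(5 + G)/8 (P(G, E) = 4 + ((G + 5)*(E - 3))/8 = 4 + ((5 + G)*(-3 + E))/8 = 4 + ((-3 + E)*(5 + G))/8 = 4 + (-3 + E)*(5 + G)/8)
u(w) = 2*w*(29/8 + 9*w/8) (u(w) = (w + (17/8 - 3/8*(-4) + 5*w/8 + (1/8)*w*(-4)))*(w + w) = (w + (17/8 + 3/2 + 5*w/8 - w/2))*(2*w) = (w + (29/8 + w/8))*(2*w) = (29/8 + 9*w/8)*(2*w) = 2*w*(29/8 + 9*w/8))
v(W) = 302 + W**2 (v(W) = W**2 + 302 = 302 + W**2)
1/v(u(-12)) = 1/(302 + ((1/4)*(-12)*(29 + 9*(-12)))**2) = 1/(302 + ((1/4)*(-12)*(29 - 108))**2) = 1/(302 + ((1/4)*(-12)*(-79))**2) = 1/(302 + 237**2) = 1/(302 + 56169) = 1/56471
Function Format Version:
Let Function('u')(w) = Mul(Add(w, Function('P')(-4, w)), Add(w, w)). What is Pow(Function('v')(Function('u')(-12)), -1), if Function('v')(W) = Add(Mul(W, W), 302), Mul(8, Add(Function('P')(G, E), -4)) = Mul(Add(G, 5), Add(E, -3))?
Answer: Rational(1, 56471) ≈ 1.7708e-5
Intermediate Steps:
Function('P')(G, E) = Add(4, Mul(Rational(1, 8), Add(-3, E), Add(5, G))) (Function('P')(G, E) = Add(4, Mul(Rational(1, 8), Mul(Add(G, 5), Add(E, -3)))) = Add(4, Mul(Rational(1, 8), Mul(Add(5, G), Add(-3, E)))) = Add(4, Mul(Rational(1, 8), Mul(Add(-3, E), Add(5, G)))) = Add(4, Mul(Rational(1, 8), Add(-3, E), Add(5, G))))
Function('u')(w) = Mul(2, w, Add(Rational(29, 8), Mul(Rational(9, 8), w))) (Function('u')(w) = Mul(Add(w, Add(Rational(17, 8), Mul(Rational(-3, 8), -4), Mul(Rational(5, 8), w), Mul(Rational(1, 8), w, -4))), Add(w, w)) = Mul(Add(w, Add(Rational(17, 8), Rational(3, 2), Mul(Rational(5, 8), w), Mul(Rational(-1, 2), w))), Mul(2, w)) = Mul(Add(w, Add(Rational(29, 8), Mul(Rational(1, 8), w))), Mul(2, w)) = Mul(Add(Rational(29, 8), Mul(Rational(9, 8), w)), Mul(2, w)) = Mul(2, w, Add(Rational(29, 8), Mul(Rational(9, 8), w))))
Function('v')(W) = Add(302, Pow(W, 2)) (Function('v')(W) = Add(Pow(W, 2), 302) = Add(302, Pow(W, 2)))
Pow(Function('v')(Function('u')(-12)), -1) = Pow(Add(302, Pow(Mul(Rational(1, 4), -12, Add(29, Mul(9, -12))), 2)), -1) = Pow(Add(302, Pow(Mul(Rational(1, 4), -12, Add(29, -108)), 2)), -1) = Pow(Add(302, Pow(Mul(Rational(1, 4), -12, -79), 2)), -1) = Pow(Add(302, Pow(237, 2)), -1) = Pow(Add(302, 56169), -1) = Pow(56471, -1) = Rational(1, 56471)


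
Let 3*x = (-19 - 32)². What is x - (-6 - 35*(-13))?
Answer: 418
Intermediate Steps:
x = 867 (x = (-19 - 32)²/3 = (⅓)*(-51)² = (⅓)*2601 = 867)
x - (-6 - 35*(-13)) = 867 - (-6 - 35*(-13)) = 867 - (-6 + 455) = 867 - 1*449 = 867 - 449 = 418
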